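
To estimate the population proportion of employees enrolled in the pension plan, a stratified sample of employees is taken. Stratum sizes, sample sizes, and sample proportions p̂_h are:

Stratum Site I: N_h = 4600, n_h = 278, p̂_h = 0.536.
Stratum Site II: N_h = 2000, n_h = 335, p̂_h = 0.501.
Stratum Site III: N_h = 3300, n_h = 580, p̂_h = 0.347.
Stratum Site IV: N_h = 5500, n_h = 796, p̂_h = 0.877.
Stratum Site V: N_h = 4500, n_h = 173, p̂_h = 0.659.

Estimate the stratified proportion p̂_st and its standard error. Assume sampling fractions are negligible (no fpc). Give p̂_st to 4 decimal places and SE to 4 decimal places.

p̂_st ≈ 0.6232, SE ≈ 0.0120

N = 19900; stratum weights W_h = N_h/N.
p̂_st = Σ W_h p̂_h = (4600·0.536 + 2000·0.501 + 3300·0.347 + 5500·0.877 + 4500·0.659)/19900 = 0.62320
V̂(p̂_st) = Σ W_h² p̂_h(1−p̂_h)/(n_h−1):
  stratum Site I: (4600/19900)²·0.536·0.464/277 = 4.79747e-05
  stratum Site II: (2000/19900)²·0.501·0.499/334 = 7.56042e-06
  stratum Site III: (3300/19900)²·0.347·0.653/579 = 1.07618e-05
  stratum Site IV: (5500/19900)²·0.877·0.123/795 = 1.03647e-05
  stratum Site V: (4500/19900)²·0.659·0.341/172 = 6.68083e-05
V̂(p̂_st) = 0.00014347; SE = √V̂ = 0.0119779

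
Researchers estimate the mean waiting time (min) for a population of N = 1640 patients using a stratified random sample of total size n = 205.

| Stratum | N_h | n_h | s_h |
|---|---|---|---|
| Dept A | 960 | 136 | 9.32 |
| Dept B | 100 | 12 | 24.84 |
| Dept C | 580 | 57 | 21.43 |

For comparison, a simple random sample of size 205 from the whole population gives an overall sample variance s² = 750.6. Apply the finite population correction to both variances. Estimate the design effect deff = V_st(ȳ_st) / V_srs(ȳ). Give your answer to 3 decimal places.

V̂(ȳ_st) = Σ W_h² (1 − n_h/N_h) s_h²/n_h, with W_h = N_h/N and N = 1640:
  stratum Dept A: (960/1640)²·(1 − 136/960)·9.32²/136 = 0.187847
  stratum Dept B: (100/1640)²·(1 − 12/100)·24.84²/12 = 0.168235
  stratum Dept C: (580/1640)²·(1 − 57/580)·21.43²/57 = 0.908681
V_st = 1.26476
V_srs = (1 − 205/1640)·750.6/205 = 3.20378
deff = V_st / V_srs = 1.26476/3.20378 = 0.3948

deff ≈ 0.395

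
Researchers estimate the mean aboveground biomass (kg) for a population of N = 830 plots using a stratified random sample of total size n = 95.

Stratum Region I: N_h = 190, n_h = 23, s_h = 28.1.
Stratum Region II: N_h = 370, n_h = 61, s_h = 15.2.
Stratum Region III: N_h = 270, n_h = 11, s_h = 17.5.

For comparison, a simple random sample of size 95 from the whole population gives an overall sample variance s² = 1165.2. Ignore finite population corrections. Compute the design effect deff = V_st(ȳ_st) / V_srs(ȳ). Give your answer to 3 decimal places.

deff ≈ 0.448

V̂(ȳ_st) = Σ W_h² s_h²/n_h, with W_h = N_h/N and N = 830:
  stratum Region I: (190/830)²·28.1²/23 = 1.79902
  stratum Region II: (370/830)²·15.2²/61 = 0.75267
  stratum Region III: (270/830)²·17.5²/11 = 2.94615
V_st = 5.49784
V_srs = s²/n = 1165.2/95 = 12.2653
deff = V_st / V_srs = 5.49784/12.2653 = 0.4482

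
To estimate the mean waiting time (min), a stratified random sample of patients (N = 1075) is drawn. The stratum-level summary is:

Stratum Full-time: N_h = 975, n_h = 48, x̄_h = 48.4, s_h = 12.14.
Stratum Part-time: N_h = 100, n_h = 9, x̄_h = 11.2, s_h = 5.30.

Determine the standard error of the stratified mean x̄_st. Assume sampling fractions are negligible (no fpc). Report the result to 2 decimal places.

SE(x̄_st) ≈ 1.60

V̂(x̄_st) = Σ W_h² s_h²/n_h, with W_h = N_h/N and N = 1075:
  stratum Full-time: (975/1075)²·12.14²/48 = 2.52574
  stratum Part-time: (100/1075)²·5.30²/9 = 0.027008
V̂(x̄_st) = 2.55275
SE(x̄_st) = √2.55275 = 1.59773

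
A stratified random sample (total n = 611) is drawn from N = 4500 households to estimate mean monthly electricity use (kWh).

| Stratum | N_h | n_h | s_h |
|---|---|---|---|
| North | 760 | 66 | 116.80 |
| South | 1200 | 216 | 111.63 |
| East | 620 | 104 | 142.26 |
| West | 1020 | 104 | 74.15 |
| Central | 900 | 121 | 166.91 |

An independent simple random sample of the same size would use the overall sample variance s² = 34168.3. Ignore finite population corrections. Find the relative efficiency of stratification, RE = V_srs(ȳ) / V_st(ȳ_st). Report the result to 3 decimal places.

V̂(ȳ_st) = Σ W_h² s_h²/n_h, with W_h = N_h/N and N = 4500:
  stratum North: (760/4500)²·116.80²/66 = 5.89582
  stratum South: (1200/4500)²·111.63²/216 = 4.10247
  stratum East: (620/4500)²·142.26²/104 = 3.69395
  stratum West: (1020/4500)²·74.15²/104 = 2.71622
  stratum Central: (900/4500)²·166.91²/121 = 9.20957
V_st = 25.618
V_srs = s²/n = 34168.3/611 = 55.9219
Relative efficiency = V_srs / V_st = 55.9219/25.618 = 2.1829

RE ≈ 2.183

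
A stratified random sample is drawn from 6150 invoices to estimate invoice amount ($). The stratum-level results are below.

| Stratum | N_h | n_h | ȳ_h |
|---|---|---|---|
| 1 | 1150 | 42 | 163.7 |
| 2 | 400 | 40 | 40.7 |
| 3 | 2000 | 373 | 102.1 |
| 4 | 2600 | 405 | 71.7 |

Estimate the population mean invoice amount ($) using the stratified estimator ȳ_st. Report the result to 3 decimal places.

ȳ_st ≈ 96.773

N = Σ N_h = 6150. Stratum weights W_h = N_h/N.
ȳ_st = (1150·163.7 + 400·40.7 + 2000·102.1 + 2600·71.7) / 6150 = 96.77317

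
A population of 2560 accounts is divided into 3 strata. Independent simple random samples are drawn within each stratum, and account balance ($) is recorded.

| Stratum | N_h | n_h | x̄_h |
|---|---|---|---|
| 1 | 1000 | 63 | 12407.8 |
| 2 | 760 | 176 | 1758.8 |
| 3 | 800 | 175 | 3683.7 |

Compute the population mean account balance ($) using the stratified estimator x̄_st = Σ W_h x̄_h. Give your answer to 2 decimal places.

x̄_st ≈ 6520.10

N = Σ N_h = 2560. Stratum weights W_h = N_h/N.
x̄_st = (1000·12407.8 + 760·1758.8 + 800·3683.7) / 2560 = 6520.0969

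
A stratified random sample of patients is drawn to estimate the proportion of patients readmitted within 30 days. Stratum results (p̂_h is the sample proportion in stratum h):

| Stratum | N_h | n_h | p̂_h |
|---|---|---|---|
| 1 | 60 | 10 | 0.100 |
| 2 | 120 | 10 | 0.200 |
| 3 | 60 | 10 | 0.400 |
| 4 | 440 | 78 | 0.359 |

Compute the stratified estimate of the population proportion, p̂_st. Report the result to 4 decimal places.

N = 680; stratum weights W_h = N_h/N.
p̂_st = Σ W_h p̂_h = (60·0.100 + 120·0.200 + 60·0.400 + 440·0.359)/680 = 0.31171

p̂_st ≈ 0.3117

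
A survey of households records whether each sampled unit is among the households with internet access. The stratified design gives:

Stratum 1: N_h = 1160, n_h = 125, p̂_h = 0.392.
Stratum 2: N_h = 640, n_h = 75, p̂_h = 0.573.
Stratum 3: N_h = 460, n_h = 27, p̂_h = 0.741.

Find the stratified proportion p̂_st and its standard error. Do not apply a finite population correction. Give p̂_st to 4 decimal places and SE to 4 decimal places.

p̂_st ≈ 0.5143, SE ≈ 0.0328

N = 2260; stratum weights W_h = N_h/N.
p̂_st = Σ W_h p̂_h = (1160·0.392 + 640·0.573 + 460·0.741)/2260 = 0.51429
V̂(p̂_st) = Σ W_h² p̂_h(1−p̂_h)/(n_h−1):
  stratum 1: (1160/2260)²·0.392·0.608/124 = 0.000506369
  stratum 2: (640/2260)²·0.573·0.427/74 = 0.000265151
  stratum 3: (460/2260)²·0.741·0.259/26 = 0.000305804
V̂(p̂_st) = 0.00107732; SE = √V̂ = 0.0328226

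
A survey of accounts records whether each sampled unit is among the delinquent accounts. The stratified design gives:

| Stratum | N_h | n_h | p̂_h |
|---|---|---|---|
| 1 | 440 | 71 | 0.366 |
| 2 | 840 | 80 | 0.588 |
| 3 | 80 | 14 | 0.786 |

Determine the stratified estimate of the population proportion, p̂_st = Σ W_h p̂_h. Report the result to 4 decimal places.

N = 1360; stratum weights W_h = N_h/N.
p̂_st = Σ W_h p̂_h = (440·0.366 + 840·0.588 + 80·0.786)/1360 = 0.52782

p̂_st ≈ 0.5278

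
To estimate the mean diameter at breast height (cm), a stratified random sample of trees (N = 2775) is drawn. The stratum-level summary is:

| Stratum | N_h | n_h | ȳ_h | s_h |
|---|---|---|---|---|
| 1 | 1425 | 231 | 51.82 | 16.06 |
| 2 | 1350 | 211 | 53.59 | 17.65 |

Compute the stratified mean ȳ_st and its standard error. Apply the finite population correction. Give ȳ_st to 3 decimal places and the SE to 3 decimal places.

ȳ_st ≈ 52.681, SE ≈ 0.736

ȳ_st = Σ W_h ȳ_h = (1425·51.82 + 1350·53.59)/2775 = 52.68108
V̂(ȳ_st) = Σ W_h² (1 − n_h/N_h) s_h²/n_h, with W_h = N_h/N and N = 2775:
  stratum 1: (1425/2775)²·(1 − 231/1425)·16.06²/231 = 0.246702
  stratum 2: (1350/2775)²·(1 − 211/1350)·17.65²/211 = 0.294807
V̂(ȳ_st) = 0.541509
SE(ȳ_st) = √0.541509 = 0.735873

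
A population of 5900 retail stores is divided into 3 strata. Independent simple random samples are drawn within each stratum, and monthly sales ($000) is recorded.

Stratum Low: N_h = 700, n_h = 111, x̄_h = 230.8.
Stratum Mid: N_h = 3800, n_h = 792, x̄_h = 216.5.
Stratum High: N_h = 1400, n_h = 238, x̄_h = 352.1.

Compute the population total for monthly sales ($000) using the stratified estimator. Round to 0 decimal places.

τ̂_st = Σ N_h x̄_h = 700·230.8 + 3800·216.5 + 1400·352.1 = 1477200

τ̂_st ≈ 1477200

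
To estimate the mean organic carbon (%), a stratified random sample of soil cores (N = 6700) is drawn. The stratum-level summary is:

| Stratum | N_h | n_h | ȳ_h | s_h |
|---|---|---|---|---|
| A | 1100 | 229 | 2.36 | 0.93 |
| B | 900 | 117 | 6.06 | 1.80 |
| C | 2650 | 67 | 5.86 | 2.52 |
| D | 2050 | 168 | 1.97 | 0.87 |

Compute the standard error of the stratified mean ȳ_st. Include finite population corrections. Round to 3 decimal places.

V̂(ȳ_st) = Σ W_h² (1 − n_h/N_h) s_h²/n_h, with W_h = N_h/N and N = 6700:
  stratum A: (1100/6700)²·(1 − 229/1100)·0.93²/229 = 8.06105e-05
  stratum B: (900/6700)²·(1 − 117/900)·1.80²/117 = 0.000434724
  stratum C: (2650/6700)²·(1 − 67/2650)·2.52²/67 = 0.0144526
  stratum D: (2050/6700)²·(1 − 168/2050)·0.87²/168 = 0.000387216
V̂(ȳ_st) = 0.0153552
SE(ȳ_st) = √0.0153552 = 0.123916

SE(ȳ_st) ≈ 0.124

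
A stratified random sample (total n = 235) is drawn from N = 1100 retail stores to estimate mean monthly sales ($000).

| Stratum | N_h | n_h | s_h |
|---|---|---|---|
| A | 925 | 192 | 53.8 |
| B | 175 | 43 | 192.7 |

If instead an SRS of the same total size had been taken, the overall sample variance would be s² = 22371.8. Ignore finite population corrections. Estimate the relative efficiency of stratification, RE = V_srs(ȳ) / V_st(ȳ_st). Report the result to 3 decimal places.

RE ≈ 2.928

V̂(ȳ_st) = Σ W_h² s_h²/n_h, with W_h = N_h/N and N = 1100:
  stratum A: (925/1100)²·53.8²/192 = 10.6601
  stratum B: (175/1100)²·192.7²/43 = 21.8568
V_st = 32.5169
V_srs = s²/n = 22371.8/235 = 95.1991
Relative efficiency = V_srs / V_st = 95.1991/32.5169 = 2.9277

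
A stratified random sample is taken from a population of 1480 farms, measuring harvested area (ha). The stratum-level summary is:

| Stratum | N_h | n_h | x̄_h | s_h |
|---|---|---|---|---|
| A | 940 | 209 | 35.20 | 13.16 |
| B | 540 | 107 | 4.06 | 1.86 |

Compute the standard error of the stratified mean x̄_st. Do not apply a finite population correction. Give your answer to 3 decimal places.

SE(x̄_st) ≈ 0.582

V̂(x̄_st) = Σ W_h² s_h²/n_h, with W_h = N_h/N and N = 1480:
  stratum A: (940/1480)²·13.16²/209 = 0.33427
  stratum B: (540/1480)²·1.86²/107 = 0.00430434
V̂(x̄_st) = 0.338575
SE(x̄_st) = √0.338575 = 0.581872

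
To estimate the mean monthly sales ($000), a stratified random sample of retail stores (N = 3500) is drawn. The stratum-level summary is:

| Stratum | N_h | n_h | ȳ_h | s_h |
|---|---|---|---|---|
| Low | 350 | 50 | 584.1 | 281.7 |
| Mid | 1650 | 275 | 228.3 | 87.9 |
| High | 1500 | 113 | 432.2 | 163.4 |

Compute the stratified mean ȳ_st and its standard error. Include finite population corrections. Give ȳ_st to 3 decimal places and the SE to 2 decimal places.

ȳ_st ≈ 351.266, SE ≈ 7.68

ȳ_st = Σ W_h ȳ_h = (350·584.1 + 1650·228.3 + 1500·432.2)/3500 = 351.26571
V̂(ȳ_st) = Σ W_h² (1 − n_h/N_h) s_h²/n_h, with W_h = N_h/N and N = 3500:
  stratum Low: (350/3500)²·(1 − 50/350)·281.7²/50 = 13.6037
  stratum Mid: (1650/3500)²·(1 − 275/1650)·87.9²/275 = 5.2035
  stratum High: (1500/3500)²·(1 − 113/1500)·163.4²/113 = 40.1289
V̂(ȳ_st) = 58.9361
SE(ȳ_st) = √58.9361 = 7.67699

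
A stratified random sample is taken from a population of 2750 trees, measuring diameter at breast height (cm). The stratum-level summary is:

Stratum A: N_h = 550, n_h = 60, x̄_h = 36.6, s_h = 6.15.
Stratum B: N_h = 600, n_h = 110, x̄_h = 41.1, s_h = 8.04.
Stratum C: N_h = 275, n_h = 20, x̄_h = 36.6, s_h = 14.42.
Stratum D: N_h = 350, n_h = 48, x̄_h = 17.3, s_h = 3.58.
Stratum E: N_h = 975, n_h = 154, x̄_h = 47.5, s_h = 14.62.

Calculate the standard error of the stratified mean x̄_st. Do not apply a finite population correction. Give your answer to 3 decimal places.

SE(x̄_st) ≈ 0.580

V̂(x̄_st) = Σ W_h² s_h²/n_h, with W_h = N_h/N and N = 2750:
  stratum A: (550/2750)²·6.15²/60 = 0.025215
  stratum B: (600/2750)²·8.04²/110 = 0.0279741
  stratum C: (275/2750)²·14.42²/20 = 0.103968
  stratum D: (350/2750)²·3.58²/48 = 0.00432509
  stratum E: (975/2750)²·14.62²/154 = 0.174469
V̂(x̄_st) = 0.335951
SE(x̄_st) = √0.335951 = 0.579613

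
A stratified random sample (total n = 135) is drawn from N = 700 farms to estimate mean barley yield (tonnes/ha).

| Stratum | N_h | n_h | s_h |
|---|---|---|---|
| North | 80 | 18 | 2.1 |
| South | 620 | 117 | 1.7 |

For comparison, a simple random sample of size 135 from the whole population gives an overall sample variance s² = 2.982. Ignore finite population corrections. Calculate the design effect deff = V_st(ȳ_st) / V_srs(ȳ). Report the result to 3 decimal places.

V̂(ȳ_st) = Σ W_h² s_h²/n_h, with W_h = N_h/N and N = 700:
  stratum North: (80/700)²·2.1²/18 = 0.0032
  stratum South: (620/700)²·1.7²/117 = 0.0193776
V_st = 0.0225776
V_srs = s²/n = 2.982/135 = 0.0220889
deff = V_st / V_srs = 0.0225776/0.0220889 = 1.0221

deff ≈ 1.022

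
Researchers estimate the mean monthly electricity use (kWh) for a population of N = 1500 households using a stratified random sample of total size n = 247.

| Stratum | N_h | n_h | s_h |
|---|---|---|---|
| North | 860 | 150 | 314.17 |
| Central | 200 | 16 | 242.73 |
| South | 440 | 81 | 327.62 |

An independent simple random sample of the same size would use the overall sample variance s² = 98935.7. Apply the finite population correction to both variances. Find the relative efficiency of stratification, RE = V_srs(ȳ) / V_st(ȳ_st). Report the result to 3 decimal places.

V̂(ȳ_st) = Σ W_h² (1 − n_h/N_h) s_h²/n_h, with W_h = N_h/N and N = 1500:
  stratum North: (860/1500)²·(1 − 150/860)·314.17²/150 = 178.572
  stratum Central: (200/1500)²·(1 − 16/200)·242.73²/16 = 60.2271
  stratum South: (440/1500)²·(1 − 81/440)·327.62²/81 = 93.0294
V_st = 331.828
V_srs = (1 − 247/1500)·98935.7/247 = 334.592
Relative efficiency = V_srs / V_st = 334.592/331.828 = 1.0083

RE ≈ 1.008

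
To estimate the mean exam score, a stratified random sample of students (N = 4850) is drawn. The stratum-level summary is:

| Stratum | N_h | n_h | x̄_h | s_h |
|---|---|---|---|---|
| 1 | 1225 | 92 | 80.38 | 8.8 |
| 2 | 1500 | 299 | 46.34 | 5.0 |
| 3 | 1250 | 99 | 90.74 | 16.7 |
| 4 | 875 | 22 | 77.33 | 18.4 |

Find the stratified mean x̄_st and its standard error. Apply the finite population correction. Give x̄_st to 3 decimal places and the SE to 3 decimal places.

x̄_st = Σ W_h x̄_h = (1225·80.38 + 1500·46.34 + 1250·90.74 + 875·77.33)/4850 = 71.97201
V̂(x̄_st) = Σ W_h² (1 − n_h/N_h) s_h²/n_h, with W_h = N_h/N and N = 4850:
  stratum 1: (1225/4850)²·(1 − 92/1225)·8.8²/92 = 0.0496661
  stratum 2: (1500/4850)²·(1 − 299/1500)·5.0²/299 = 0.00640353
  stratum 3: (1250/4850)²·(1 − 99/1250)·16.7²/99 = 0.172306
  stratum 4: (875/4850)²·(1 − 22/875)·18.4²/22 = 0.4883
V̂(x̄_st) = 0.716675
SE(x̄_st) = √0.716675 = 0.846567

x̄_st ≈ 71.972, SE ≈ 0.847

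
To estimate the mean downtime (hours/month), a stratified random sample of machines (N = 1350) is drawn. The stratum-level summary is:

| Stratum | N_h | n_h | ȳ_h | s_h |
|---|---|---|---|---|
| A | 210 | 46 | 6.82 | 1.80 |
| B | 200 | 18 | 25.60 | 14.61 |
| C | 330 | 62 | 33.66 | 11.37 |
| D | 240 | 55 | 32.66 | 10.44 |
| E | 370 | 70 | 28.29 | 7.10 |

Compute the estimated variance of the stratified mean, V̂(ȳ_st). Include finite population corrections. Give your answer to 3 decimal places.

V̂(ȳ_st) ≈ 0.431

V̂(ȳ_st) = Σ W_h² (1 − n_h/N_h) s_h²/n_h, with W_h = N_h/N and N = 1350:
  stratum A: (210/1350)²·(1 − 46/210)·1.80²/46 = 0.00133101
  stratum B: (200/1350)²·(1 − 18/200)·14.61²/18 = 0.236844
  stratum C: (330/1350)²·(1 − 62/330)·11.37²/62 = 0.101184
  stratum D: (240/1350)²·(1 − 55/240)·10.44²/55 = 0.0482785
  stratum E: (370/1350)²·(1 − 70/370)·7.10²/70 = 0.0438606
V̂(ȳ_st) = 0.431497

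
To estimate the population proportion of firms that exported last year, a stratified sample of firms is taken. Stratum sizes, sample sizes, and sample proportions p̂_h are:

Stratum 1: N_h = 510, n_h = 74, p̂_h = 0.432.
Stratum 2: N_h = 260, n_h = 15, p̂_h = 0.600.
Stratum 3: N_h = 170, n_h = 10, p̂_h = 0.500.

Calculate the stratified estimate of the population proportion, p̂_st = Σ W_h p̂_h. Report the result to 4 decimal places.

p̂_st ≈ 0.4908

N = 940; stratum weights W_h = N_h/N.
p̂_st = Σ W_h p̂_h = (510·0.432 + 260·0.600 + 170·0.500)/940 = 0.49077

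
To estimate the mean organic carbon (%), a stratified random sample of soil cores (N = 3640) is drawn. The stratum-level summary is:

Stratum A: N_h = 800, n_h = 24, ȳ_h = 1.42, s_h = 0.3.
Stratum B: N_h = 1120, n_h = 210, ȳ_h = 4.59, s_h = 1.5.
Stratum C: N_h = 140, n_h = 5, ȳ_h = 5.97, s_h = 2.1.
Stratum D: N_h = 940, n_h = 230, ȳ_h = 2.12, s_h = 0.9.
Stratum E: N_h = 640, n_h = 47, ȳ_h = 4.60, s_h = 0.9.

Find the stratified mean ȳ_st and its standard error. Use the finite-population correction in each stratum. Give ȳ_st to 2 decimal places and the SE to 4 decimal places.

ȳ_st ≈ 3.31, SE ≈ 0.0541

ȳ_st = Σ W_h ȳ_h = (800·1.42 + 1120·4.59 + 140·5.97 + 940·2.12 + 640·4.60)/3640 = 3.31027
V̂(ȳ_st) = Σ W_h² (1 − n_h/N_h) s_h²/n_h, with W_h = N_h/N and N = 3640:
  stratum A: (800/3640)²·(1 − 24/800)·0.3²/24 = 0.000175703
  stratum B: (1120/3640)²·(1 − 210/1120)·1.5²/210 = 0.000824176
  stratum C: (140/3640)²·(1 − 5/140)·2.1²/5 = 0.00125814
  stratum D: (940/3640)²·(1 − 230/940)·0.9²/230 = 0.000177395
  stratum E: (640/3640)²·(1 − 47/640)·0.9²/47 = 0.00049365
V̂(ȳ_st) = 0.00292906
SE(ȳ_st) = √0.00292906 = 0.0541208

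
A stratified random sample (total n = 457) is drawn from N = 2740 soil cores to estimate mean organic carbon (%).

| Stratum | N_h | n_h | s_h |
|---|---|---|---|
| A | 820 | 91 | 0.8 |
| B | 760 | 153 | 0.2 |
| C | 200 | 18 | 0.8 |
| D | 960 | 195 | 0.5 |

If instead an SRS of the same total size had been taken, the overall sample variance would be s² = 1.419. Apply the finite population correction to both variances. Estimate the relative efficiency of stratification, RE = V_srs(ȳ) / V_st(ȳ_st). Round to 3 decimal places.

RE ≈ 2.961

V̂(ȳ_st) = Σ W_h² (1 − n_h/N_h) s_h²/n_h, with W_h = N_h/N and N = 2740:
  stratum A: (820/2740)²·(1 − 91/820)·0.8²/91 = 0.000559988
  stratum B: (760/2740)²·(1 − 153/760)·0.2²/153 = 1.60646e-05
  stratum C: (200/2740)²·(1 − 18/200)·0.8²/18 = 0.000172388
  stratum D: (960/2740)²·(1 − 195/960)·0.5²/195 = 0.000125411
V_st = 0.000873852
V_srs = (1 − 457/2740)·1.419/457 = 0.00258715
Relative efficiency = V_srs / V_st = 0.00258715/0.000873852 = 2.9606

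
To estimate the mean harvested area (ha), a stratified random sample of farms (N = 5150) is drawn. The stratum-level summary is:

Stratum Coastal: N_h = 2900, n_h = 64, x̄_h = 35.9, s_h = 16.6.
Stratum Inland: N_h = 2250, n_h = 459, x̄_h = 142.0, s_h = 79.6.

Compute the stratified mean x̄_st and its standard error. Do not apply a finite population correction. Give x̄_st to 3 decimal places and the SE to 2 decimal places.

x̄_st ≈ 82.254, SE ≈ 2.00

x̄_st = Σ W_h x̄_h = (2900·35.9 + 2250·142.0)/5150 = 82.25437
V̂(x̄_st) = Σ W_h² s_h²/n_h, with W_h = N_h/N and N = 5150:
  stratum Coastal: (2900/5150)²·16.6²/64 = 1.36527
  stratum Inland: (2250/5150)²·79.6²/459 = 2.6349
V̂(x̄_st) = 4.00017
SE(x̄_st) = √4.00017 = 2.00004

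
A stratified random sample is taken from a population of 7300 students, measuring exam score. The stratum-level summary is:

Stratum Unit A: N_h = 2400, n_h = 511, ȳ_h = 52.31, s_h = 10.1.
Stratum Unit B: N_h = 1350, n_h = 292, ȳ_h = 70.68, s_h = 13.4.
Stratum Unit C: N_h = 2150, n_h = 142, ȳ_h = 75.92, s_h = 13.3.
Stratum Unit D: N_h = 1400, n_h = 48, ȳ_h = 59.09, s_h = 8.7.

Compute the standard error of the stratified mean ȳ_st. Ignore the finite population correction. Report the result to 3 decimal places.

SE(ȳ_st) ≈ 0.457

V̂(ȳ_st) = Σ W_h² s_h²/n_h, with W_h = N_h/N and N = 7300:
  stratum Unit A: (2400/7300)²·10.1²/511 = 0.0215774
  stratum Unit B: (1350/7300)²·13.4²/292 = 0.0210304
  stratum Unit C: (2150/7300)²·13.3²/142 = 0.108055
  stratum Unit D: (1400/7300)²·8.7²/48 = 0.0579973
V̂(ȳ_st) = 0.20866
SE(ȳ_st) = √0.20866 = 0.456794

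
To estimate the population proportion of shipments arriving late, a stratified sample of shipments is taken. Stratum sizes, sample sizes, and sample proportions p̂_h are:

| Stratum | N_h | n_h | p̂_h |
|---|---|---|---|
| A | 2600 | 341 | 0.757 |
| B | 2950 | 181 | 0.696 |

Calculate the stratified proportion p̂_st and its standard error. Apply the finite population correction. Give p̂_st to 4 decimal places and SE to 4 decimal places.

p̂_st ≈ 0.7246, SE ≈ 0.0204

N = 5550; stratum weights W_h = N_h/N.
p̂_st = Σ W_h p̂_h = (2600·0.757 + 2950·0.696)/5550 = 0.72458
V̂(p̂_st) = Σ W_h² (1 − n_h/N_h) p̂_h(1−p̂_h)/(n_h−1):
  stratum A: (2600/5550)²·(1 − 341/2600)·0.757·0.243/340 = 0.000103164
  stratum B: (2950/5550)²·(1 − 181/2950)·0.696·0.304/180 = 0.000311723
V̂(p̂_st) = 0.000414887; SE = √V̂ = 0.0203688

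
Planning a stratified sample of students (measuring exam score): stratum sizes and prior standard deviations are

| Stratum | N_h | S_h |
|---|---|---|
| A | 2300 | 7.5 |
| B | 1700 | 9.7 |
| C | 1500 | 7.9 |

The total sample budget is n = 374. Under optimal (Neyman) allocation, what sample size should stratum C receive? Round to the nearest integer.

97

Neyman allocation: n_h = n · N_h S_h / Σ N_i S_i, with n = 374.
  stratum A: N_h·S_h = 2300·7.5 = 17250.00
  stratum B: N_h·S_h = 1700·9.7 = 16490.00
  stratum C: N_h·S_h = 1500·7.9 = 11850.00
Σ N_h S_h = 45590.00
n for stratum C = 374·11850.00/45590.00 = 97.212 → 97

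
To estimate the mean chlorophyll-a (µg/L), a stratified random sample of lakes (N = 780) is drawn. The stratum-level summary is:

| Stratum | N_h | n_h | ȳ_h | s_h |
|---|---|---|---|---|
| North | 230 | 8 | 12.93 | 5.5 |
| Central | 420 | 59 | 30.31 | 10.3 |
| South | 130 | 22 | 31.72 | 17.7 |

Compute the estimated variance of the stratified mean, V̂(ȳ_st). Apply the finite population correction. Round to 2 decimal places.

V̂(ȳ_st) = Σ W_h² (1 − n_h/N_h) s_h²/n_h, with W_h = N_h/N and N = 780:
  stratum North: (230/780)²·(1 − 8/230)·5.5²/8 = 0.317342
  stratum Central: (420/780)²·(1 − 59/420)·10.3²/59 = 0.448115
  stratum South: (130/780)²·(1 − 22/130)·17.7²/22 = 0.328626
V̂(ȳ_st) = 1.09408

V̂(ȳ_st) ≈ 1.09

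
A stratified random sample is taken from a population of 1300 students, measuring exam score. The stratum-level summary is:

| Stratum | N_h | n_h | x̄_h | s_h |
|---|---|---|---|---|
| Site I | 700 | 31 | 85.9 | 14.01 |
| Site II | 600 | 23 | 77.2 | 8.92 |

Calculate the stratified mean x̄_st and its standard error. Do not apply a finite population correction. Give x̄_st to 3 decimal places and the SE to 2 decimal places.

x̄_st ≈ 81.885, SE ≈ 1.60

x̄_st = Σ W_h x̄_h = (700·85.9 + 600·77.2)/1300 = 81.88462
V̂(x̄_st) = Σ W_h² s_h²/n_h, with W_h = N_h/N and N = 1300:
  stratum Site I: (700/1300)²·14.01²/31 = 1.83579
  stratum Site II: (600/1300)²·8.92²/23 = 0.736915
V̂(x̄_st) = 2.57271
SE(x̄_st) = √2.57271 = 1.60397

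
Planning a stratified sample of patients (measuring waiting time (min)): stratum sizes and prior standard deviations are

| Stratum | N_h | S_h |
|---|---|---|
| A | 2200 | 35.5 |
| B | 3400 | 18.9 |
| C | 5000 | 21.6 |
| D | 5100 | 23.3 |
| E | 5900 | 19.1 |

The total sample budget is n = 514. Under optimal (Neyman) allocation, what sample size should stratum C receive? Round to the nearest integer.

115

Neyman allocation: n_h = n · N_h S_h / Σ N_i S_i, with n = 514.
  stratum A: N_h·S_h = 2200·35.5 = 78100.00
  stratum B: N_h·S_h = 3400·18.9 = 64260.00
  stratum C: N_h·S_h = 5000·21.6 = 108000.00
  stratum D: N_h·S_h = 5100·23.3 = 118830.00
  stratum E: N_h·S_h = 5900·19.1 = 112690.00
Σ N_h S_h = 481880.00
n for stratum C = 514·108000.00/481880.00 = 115.199 → 115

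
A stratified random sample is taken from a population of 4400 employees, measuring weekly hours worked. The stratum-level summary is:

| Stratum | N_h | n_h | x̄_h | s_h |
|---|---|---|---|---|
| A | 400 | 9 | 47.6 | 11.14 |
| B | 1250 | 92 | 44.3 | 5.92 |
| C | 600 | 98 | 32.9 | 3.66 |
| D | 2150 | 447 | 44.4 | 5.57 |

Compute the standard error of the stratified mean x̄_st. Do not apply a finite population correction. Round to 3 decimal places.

SE(x̄_st) ≈ 0.405

V̂(x̄_st) = Σ W_h² s_h²/n_h, with W_h = N_h/N and N = 4400:
  stratum A: (400/4400)²·11.14²/9 = 0.113957
  stratum B: (1250/4400)²·5.92²/92 = 0.0307447
  stratum C: (600/4400)²·3.66²/98 = 0.00254175
  stratum D: (2150/4400)²·5.57²/447 = 0.016572
V̂(x̄_st) = 0.163816
SE(x̄_st) = √0.163816 = 0.404742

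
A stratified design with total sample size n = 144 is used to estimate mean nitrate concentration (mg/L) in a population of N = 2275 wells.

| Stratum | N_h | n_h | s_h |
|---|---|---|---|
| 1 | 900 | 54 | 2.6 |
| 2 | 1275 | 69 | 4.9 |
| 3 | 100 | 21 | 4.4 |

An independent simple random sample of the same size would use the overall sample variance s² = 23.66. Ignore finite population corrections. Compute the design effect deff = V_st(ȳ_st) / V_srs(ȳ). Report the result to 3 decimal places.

V̂(ȳ_st) = Σ W_h² s_h²/n_h, with W_h = N_h/N and N = 2275:
  stratum 1: (900/2275)²·2.6²/54 = 0.0195918
  stratum 2: (1275/2275)²·4.9²/69 = 0.109295
  stratum 3: (100/2275)²·4.4²/21 = 0.00178124
V_st = 0.130668
V_srs = s²/n = 23.66/144 = 0.164306
deff = V_st / V_srs = 0.130668/0.164306 = 0.7953

deff ≈ 0.795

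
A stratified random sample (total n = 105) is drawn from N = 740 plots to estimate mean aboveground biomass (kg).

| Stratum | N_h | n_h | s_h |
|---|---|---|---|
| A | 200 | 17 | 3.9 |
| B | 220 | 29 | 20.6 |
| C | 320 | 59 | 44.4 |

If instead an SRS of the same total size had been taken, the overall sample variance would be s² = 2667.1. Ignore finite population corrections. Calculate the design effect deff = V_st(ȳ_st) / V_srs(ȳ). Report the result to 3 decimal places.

V̂(ȳ_st) = Σ W_h² s_h²/n_h, with W_h = N_h/N and N = 740:
  stratum A: (200/740)²·3.9²/17 = 0.0653547
  stratum B: (220/740)²·20.6²/29 = 1.29336
  stratum C: (320/740)²·44.4²/59 = 6.24814
V_st = 7.60685
V_srs = s²/n = 2667.1/105 = 25.401
deff = V_st / V_srs = 7.60685/25.401 = 0.2995

deff ≈ 0.299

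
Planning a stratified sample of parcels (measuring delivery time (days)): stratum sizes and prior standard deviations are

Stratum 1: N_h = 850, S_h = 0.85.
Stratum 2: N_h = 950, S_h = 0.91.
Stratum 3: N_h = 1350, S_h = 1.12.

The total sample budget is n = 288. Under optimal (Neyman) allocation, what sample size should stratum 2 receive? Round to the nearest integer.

Neyman allocation: n_h = n · N_h S_h / Σ N_i S_i, with n = 288.
  stratum 1: N_h·S_h = 850·0.85 = 722.50
  stratum 2: N_h·S_h = 950·0.91 = 864.50
  stratum 3: N_h·S_h = 1350·1.12 = 1512.00
Σ N_h S_h = 3099.00
n for stratum 2 = 288·864.50/3099.00 = 80.341 → 80

80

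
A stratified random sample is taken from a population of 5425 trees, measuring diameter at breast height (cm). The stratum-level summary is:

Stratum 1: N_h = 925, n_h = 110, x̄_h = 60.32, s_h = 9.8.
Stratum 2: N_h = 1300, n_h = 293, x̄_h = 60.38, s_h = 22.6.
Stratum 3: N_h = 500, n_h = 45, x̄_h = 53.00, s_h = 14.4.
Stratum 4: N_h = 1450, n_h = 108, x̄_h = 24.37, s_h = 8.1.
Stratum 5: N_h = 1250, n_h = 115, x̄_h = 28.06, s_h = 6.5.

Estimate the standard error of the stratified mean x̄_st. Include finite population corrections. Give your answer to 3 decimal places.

SE(x̄_st) ≈ 0.440

V̂(x̄_st) = Σ W_h² (1 − n_h/N_h) s_h²/n_h, with W_h = N_h/N and N = 5425:
  stratum 1: (925/5425)²·(1 − 110/925)·9.8²/110 = 0.0223645
  stratum 2: (1300/5425)²·(1 − 293/1300)·22.6²/293 = 0.0775394
  stratum 3: (500/5425)²·(1 − 45/500)·14.4²/45 = 0.03562
  stratum 4: (1450/5425)²·(1 − 108/1450)·8.1²/108 = 0.0401668
  stratum 5: (1250/5425)²·(1 − 115/1250)·6.5²/115 = 0.0177107
V̂(x̄_st) = 0.193401
SE(x̄_st) = √0.193401 = 0.439774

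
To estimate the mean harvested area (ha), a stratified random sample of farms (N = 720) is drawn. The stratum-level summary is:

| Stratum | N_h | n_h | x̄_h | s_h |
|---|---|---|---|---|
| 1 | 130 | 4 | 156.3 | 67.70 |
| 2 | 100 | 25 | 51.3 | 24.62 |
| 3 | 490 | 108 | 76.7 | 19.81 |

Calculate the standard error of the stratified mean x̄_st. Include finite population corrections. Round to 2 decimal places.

V̂(x̄_st) = Σ W_h² (1 − n_h/N_h) s_h²/n_h, with W_h = N_h/N and N = 720:
  stratum 1: (130/720)²·(1 − 4/130)·67.70²/4 = 36.2048
  stratum 2: (100/720)²·(1 − 25/100)·24.62²/25 = 0.350778
  stratum 3: (490/720)²·(1 − 108/490)·19.81²/108 = 1.31202
V̂(x̄_st) = 37.8676
SE(x̄_st) = √37.8676 = 6.15367

SE(x̄_st) ≈ 6.15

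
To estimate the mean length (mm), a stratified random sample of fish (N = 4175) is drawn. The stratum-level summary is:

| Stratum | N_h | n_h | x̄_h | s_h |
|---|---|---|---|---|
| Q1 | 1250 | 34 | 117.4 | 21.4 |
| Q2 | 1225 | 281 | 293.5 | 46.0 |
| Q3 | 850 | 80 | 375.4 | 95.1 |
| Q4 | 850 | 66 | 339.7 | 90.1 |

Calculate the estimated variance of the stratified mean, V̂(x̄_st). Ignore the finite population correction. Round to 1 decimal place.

V̂(x̄_st) = Σ W_h² s_h²/n_h, with W_h = N_h/N and N = 4175:
  stratum Q1: (1250/4175)²·21.4²/34 = 1.20741
  stratum Q2: (1225/4175)²·46.0²/281 = 0.648289
  stratum Q3: (850/4175)²·95.1²/80 = 4.68593
  stratum Q4: (850/4175)²·90.1²/66 = 5.09836
V̂(x̄_st) = 11.64

V̂(x̄_st) ≈ 11.6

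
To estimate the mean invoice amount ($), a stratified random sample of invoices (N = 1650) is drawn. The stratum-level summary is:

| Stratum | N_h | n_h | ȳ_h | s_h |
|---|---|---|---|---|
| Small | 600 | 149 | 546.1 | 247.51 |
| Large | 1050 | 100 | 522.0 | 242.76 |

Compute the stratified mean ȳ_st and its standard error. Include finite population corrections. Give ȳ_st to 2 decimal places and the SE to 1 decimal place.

ȳ_st ≈ 530.76, SE ≈ 16.0

ȳ_st = Σ W_h ȳ_h = (600·546.1 + 1050·522.0)/1650 = 530.76364
V̂(ȳ_st) = Σ W_h² (1 − n_h/N_h) s_h²/n_h, with W_h = N_h/N and N = 1650:
  stratum Small: (600/1650)²·(1 − 149/600)·247.51²/149 = 40.8657
  stratum Large: (1050/1650)²·(1 − 100/1050)·242.76²/100 = 215.923
V̂(ȳ_st) = 256.789
SE(ȳ_st) = √256.789 = 16.0246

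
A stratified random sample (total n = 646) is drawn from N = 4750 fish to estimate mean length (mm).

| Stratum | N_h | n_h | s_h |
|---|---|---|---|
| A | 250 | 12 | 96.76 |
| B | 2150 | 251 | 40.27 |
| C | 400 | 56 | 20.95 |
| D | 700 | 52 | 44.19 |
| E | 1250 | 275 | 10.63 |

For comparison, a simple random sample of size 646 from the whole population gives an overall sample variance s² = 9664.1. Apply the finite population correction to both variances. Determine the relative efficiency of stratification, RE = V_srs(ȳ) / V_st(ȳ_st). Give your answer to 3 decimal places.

RE ≈ 3.190

V̂(ȳ_st) = Σ W_h² (1 − n_h/N_h) s_h²/n_h, with W_h = N_h/N and N = 4750:
  stratum A: (250/4750)²·(1 − 12/250)·96.76²/12 = 2.0575
  stratum B: (2150/4750)²·(1 − 251/2150)·40.27²/251 = 1.16914
  stratum C: (400/4750)²·(1 − 56/400)·20.95²/56 = 0.0477982
  stratum D: (700/4750)²·(1 − 52/700)·44.19²/52 = 0.754971
  stratum E: (1250/4750)²·(1 − 275/1250)·10.63²/275 = 0.0221953
V_st = 4.0516
V_srs = (1 − 646/4750)·9664.1/646 = 12.9254
Relative efficiency = V_srs / V_st = 12.9254/4.0516 = 3.1902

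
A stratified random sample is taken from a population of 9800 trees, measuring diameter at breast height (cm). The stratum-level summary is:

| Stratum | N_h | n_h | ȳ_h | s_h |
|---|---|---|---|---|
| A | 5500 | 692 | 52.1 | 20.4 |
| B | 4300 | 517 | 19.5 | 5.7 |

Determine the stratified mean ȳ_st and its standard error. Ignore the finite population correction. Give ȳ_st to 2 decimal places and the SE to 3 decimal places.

ȳ_st ≈ 37.80, SE ≈ 0.449

ȳ_st = Σ W_h ȳ_h = (5500·52.1 + 4300·19.5)/9800 = 37.79592
V̂(ȳ_st) = Σ W_h² s_h²/n_h, with W_h = N_h/N and N = 9800:
  stratum A: (5500/9800)²·20.4²/692 = 0.189421
  stratum B: (4300/9800)²·5.7²/517 = 0.0120988
V̂(ȳ_st) = 0.20152
SE(ȳ_st) = √0.20152 = 0.448909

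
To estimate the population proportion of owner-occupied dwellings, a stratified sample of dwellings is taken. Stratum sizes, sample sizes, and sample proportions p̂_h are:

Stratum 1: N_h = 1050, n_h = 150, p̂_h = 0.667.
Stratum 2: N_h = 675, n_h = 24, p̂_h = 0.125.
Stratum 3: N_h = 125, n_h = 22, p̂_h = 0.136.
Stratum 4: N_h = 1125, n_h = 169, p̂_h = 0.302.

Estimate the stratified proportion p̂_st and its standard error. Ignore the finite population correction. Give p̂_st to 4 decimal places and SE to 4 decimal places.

N = 2975; stratum weights W_h = N_h/N.
p̂_st = Σ W_h p̂_h = (1050·0.667 + 675·0.125 + 125·0.136 + 1125·0.302)/2975 = 0.38369
V̂(p̂_st) = Σ W_h² p̂_h(1−p̂_h)/(n_h−1):
  stratum 1: (1050/2975)²·0.667·0.333/149 = 0.00018569
  stratum 2: (675/2975)²·0.125·0.875/23 = 0.000244807
  stratum 3: (125/2975)²·0.136·0.864/21 = 9.87824e-06
  stratum 4: (1125/2975)²·0.302·0.698/168 = 0.000179426
V̂(p̂_st) = 0.000619801; SE = √V̂ = 0.0248958

p̂_st ≈ 0.3837, SE ≈ 0.0249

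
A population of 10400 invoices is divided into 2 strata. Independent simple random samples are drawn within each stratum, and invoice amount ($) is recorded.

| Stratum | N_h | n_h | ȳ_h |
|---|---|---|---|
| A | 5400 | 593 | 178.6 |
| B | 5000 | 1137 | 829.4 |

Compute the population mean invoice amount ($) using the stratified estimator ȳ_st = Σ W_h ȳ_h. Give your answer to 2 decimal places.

ȳ_st ≈ 491.48

N = Σ N_h = 10400. Stratum weights W_h = N_h/N.
ȳ_st = (5400·178.6 + 5000·829.4) / 10400 = 491.4846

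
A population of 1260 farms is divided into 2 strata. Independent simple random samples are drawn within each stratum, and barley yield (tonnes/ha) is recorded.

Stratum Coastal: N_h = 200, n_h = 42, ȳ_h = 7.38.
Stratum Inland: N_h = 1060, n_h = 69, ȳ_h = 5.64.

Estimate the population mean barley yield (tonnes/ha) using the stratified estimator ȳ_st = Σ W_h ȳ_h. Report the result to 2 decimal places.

N = Σ N_h = 1260. Stratum weights W_h = N_h/N.
ȳ_st = (200·7.38 + 1060·5.64) / 1260 = 5.9162

ȳ_st ≈ 5.92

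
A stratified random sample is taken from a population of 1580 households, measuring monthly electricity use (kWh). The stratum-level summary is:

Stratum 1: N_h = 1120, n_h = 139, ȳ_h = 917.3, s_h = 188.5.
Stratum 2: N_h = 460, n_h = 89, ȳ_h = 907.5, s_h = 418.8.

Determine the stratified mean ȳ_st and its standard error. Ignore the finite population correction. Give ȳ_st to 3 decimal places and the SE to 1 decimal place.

ȳ_st = Σ W_h ȳ_h = (1120·917.3 + 460·907.5)/1580 = 914.44684
V̂(ȳ_st) = Σ W_h² s_h²/n_h, with W_h = N_h/N and N = 1580:
  stratum 1: (1120/1580)²·188.5²/139 = 128.449
  stratum 2: (460/1580)²·418.8²/89 = 167.042
V̂(ȳ_st) = 295.49
SE(ȳ_st) = √295.49 = 17.1898

ȳ_st ≈ 914.447, SE ≈ 17.2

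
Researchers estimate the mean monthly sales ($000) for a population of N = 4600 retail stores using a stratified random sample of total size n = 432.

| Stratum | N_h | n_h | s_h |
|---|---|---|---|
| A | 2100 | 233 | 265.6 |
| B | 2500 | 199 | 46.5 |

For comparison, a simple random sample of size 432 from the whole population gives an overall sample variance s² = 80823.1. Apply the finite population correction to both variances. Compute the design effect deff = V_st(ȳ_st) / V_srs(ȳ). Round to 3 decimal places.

V̂(ȳ_st) = Σ W_h² (1 − n_h/N_h) s_h²/n_h, with W_h = N_h/N and N = 4600:
  stratum A: (2100/4600)²·(1 − 233/2100)·265.6²/233 = 56.0981
  stratum B: (2500/4600)²·(1 − 199/2500)·46.5²/199 = 2.95389
V_st = 59.052
V_srs = (1 − 432/4600)·80823.1/432 = 169.52
deff = V_st / V_srs = 59.052/169.52 = 0.3483

deff ≈ 0.348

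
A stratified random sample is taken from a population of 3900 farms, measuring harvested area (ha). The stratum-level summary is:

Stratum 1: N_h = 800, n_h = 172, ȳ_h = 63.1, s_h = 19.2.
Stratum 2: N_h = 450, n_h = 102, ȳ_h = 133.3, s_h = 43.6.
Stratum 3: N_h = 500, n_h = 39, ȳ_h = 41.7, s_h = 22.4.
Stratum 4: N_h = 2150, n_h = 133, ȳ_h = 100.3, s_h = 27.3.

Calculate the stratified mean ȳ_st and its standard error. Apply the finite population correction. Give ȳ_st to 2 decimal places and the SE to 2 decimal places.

ȳ_st ≈ 88.96, SE ≈ 1.43

ȳ_st = Σ W_h ȳ_h = (800·63.1 + 450·133.3 + 500·41.7 + 2150·100.3)/3900 = 88.96410
V̂(ȳ_st) = Σ W_h² (1 − n_h/N_h) s_h²/n_h, with W_h = N_h/N and N = 3900:
  stratum 1: (800/3900)²·(1 − 172/800)·19.2²/172 = 0.0707937
  stratum 2: (450/3900)²·(1 − 102/450)·43.6²/102 = 0.191882
  stratum 3: (500/3900)²·(1 − 39/500)·22.4²/39 = 0.194972
  stratum 4: (2150/3900)²·(1 − 133/2150)·27.3²/133 = 1.59768
V̂(ȳ_st) = 2.05532
SE(ȳ_st) = √2.05532 = 1.43364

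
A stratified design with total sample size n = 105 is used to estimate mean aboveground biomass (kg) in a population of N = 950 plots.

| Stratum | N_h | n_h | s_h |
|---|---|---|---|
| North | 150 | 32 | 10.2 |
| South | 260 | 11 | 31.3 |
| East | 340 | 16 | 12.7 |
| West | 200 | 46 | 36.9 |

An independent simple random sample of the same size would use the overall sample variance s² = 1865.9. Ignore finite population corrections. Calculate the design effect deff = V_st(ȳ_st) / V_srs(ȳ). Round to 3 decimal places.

deff ≈ 0.526

V̂(ȳ_st) = Σ W_h² s_h²/n_h, with W_h = N_h/N and N = 950:
  stratum North: (150/950)²·10.2²/32 = 0.0810561
  stratum South: (260/950)²·31.3²/11 = 6.67107
  stratum East: (340/950)²·12.7²/16 = 1.29121
  stratum West: (200/950)²·36.9²/46 = 1.31192
V_st = 9.35526
V_srs = s²/n = 1865.9/105 = 17.7705
deff = V_st / V_srs = 9.35526/17.7705 = 0.5264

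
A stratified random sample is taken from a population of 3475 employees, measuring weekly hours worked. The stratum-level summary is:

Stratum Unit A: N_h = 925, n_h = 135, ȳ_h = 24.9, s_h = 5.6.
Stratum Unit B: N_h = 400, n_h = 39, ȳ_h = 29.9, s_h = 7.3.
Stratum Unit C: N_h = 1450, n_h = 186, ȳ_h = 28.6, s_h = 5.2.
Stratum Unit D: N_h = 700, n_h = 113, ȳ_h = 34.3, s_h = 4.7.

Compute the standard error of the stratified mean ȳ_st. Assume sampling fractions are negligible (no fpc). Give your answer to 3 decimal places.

V̂(ȳ_st) = Σ W_h² s_h²/n_h, with W_h = N_h/N and N = 3475:
  stratum Unit A: (925/3475)²·5.6²/135 = 0.0164595
  stratum Unit B: (400/3475)²·7.3²/39 = 0.0181047
  stratum Unit C: (1450/3475)²·5.2²/186 = 0.0253116
  stratum Unit D: (700/3475)²·4.7²/113 = 0.00793238
V̂(ȳ_st) = 0.0678082
SE(ȳ_st) = √0.0678082 = 0.2604

SE(ȳ_st) ≈ 0.260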